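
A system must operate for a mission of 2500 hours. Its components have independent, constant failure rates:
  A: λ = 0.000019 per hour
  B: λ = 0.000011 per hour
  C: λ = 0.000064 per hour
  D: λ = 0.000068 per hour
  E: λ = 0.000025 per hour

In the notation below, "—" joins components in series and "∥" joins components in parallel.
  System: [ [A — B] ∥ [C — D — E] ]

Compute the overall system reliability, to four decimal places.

R(A) = exp(−0.000019 × 2500) = 0.953610
R(B) = exp(−0.000011 × 2500) = 0.972875
R(C) = exp(−0.000064 × 2500) = 0.852144
R(D) = exp(−0.000068 × 2500) = 0.843665
R(E) = exp(−0.000025 × 2500) = 0.939413
Series (A and B): 0.953610 × 0.972875 = 0.927743
Series (C, D, and E): 0.852144 × 0.843665 × 0.939413 = 0.675367
Parallel ([0.927743] and [0.675367]): 1 − (1 − 0.927743)(1 − 0.675367) = 0.9765

0.9765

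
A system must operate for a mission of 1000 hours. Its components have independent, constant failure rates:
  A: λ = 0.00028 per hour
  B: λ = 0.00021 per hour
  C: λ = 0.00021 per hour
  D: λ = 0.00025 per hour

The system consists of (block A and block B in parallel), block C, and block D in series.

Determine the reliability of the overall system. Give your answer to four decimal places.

0.6021

R(A) = exp(−0.00028 × 1000) = 0.755784
R(B) = exp(−0.00021 × 1000) = 0.810584
R(C) = exp(−0.00021 × 1000) = 0.810584
R(D) = exp(−0.00025 × 1000) = 0.778801
Parallel (A and B): 1 − (1 − 0.755784)(1 − 0.810584) = 0.953742
Series ([0.953742], C, and D): 0.953742 × 0.810584 × 0.778801 = 0.6021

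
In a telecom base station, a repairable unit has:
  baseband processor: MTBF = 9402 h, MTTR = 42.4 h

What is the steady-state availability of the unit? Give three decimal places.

0.996

A(baseband processor) = MTBF/(MTBF+MTTR) = 9402/(9402+42.4) = 0.996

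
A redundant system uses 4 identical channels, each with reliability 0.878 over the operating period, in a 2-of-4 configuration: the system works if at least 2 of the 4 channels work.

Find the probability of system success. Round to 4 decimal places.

0.9934

R = Σ_{i=2}^{4} C(4,i) p^i (1−p)^{4−i} with p = 0.878
C(4,2)·0.878^2·0.122^2 = 0.068843
C(4,3)·0.878^3·0.122^1 = 0.330296
C(4,4)·0.878^4·0.122^0 = 0.594262
Sum = 0.9934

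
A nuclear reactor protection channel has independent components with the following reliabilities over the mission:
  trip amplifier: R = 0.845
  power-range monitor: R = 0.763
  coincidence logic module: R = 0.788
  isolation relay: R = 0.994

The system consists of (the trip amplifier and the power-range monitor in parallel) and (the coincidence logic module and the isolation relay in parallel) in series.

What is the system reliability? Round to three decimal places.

0.962

Parallel (trip amplifier and power-range monitor): 1 − (1 − 0.84500)(1 − 0.76300) = 0.96327
Parallel (coincidence logic module and isolation relay): 1 − (1 − 0.78800)(1 − 0.99400) = 0.99873
Series ([0.96327] and [0.99873]): 0.96327 × 0.99873 = 0.962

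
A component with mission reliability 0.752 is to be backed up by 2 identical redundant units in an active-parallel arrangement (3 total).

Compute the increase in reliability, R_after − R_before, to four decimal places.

0.2327

R_before = 0.752
R_after = 1 − (1 − 0.752)^3 = 0.9847
ΔR = 0.9847 − 0.752 = 0.2327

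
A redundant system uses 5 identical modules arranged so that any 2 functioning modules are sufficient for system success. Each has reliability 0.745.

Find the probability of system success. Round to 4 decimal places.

0.9832

R = Σ_{i=2}^{5} C(5,i) p^i (1−p)^{5−i} with p = 0.745
C(5,2)·0.745^2·0.255^3 = 0.092031
C(5,3)·0.745^3·0.255^2 = 0.268874
C(5,4)·0.745^4·0.255^1 = 0.392767
C(5,5)·0.745^5·0.255^0 = 0.229499
Sum = 0.9832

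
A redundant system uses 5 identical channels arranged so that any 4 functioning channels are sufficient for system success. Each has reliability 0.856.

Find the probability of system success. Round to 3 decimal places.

R = Σ_{i=4}^{5} C(5,i) p^i (1−p)^{5−i} with p = 0.856
C(5,4)·0.856^4·0.144^1 = 0.38657
C(5,5)·0.856^5·0.144^0 = 0.45959
Sum = 0.846

0.846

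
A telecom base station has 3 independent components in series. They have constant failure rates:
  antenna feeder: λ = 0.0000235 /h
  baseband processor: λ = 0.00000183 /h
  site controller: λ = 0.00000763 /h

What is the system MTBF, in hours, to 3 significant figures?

30300

Series of exponential components: λ_sys = Σ λ_i
λ_sys = 0.0000235 + 0.00000183 + 0.00000763 = 3.2960e-05 /h
MTBF = 1 / λ_sys = 30300 h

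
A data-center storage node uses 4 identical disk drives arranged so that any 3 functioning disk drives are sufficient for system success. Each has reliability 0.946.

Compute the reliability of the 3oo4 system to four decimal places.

0.9837

R = Σ_{i=3}^{4} C(4,i) p^i (1−p)^{4−i} with p = 0.946
C(4,3)·0.946^3·0.054^1 = 0.182864
C(4,4)·0.946^4·0.054^0 = 0.800875
Sum = 0.9837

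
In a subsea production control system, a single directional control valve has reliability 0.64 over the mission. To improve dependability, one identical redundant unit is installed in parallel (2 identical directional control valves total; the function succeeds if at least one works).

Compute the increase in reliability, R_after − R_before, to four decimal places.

0.2304

R_before = 0.64
R_after = 1 − (1 − 0.64)^2 = 0.8704
ΔR = 0.8704 − 0.64 = 0.2304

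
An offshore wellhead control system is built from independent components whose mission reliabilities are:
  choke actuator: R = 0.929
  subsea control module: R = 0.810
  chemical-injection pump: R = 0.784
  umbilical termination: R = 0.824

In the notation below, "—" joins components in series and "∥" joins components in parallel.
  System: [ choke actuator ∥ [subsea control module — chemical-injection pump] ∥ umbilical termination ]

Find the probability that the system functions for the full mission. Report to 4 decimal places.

0.9954

Series (subsea control module and chemical-injection pump): 0.810000 × 0.784000 = 0.635040
Parallel (choke actuator, [0.635040], and umbilical termination): 1 − (1 − 0.929000)(1 − 0.635040)(1 − 0.824000) = 0.9954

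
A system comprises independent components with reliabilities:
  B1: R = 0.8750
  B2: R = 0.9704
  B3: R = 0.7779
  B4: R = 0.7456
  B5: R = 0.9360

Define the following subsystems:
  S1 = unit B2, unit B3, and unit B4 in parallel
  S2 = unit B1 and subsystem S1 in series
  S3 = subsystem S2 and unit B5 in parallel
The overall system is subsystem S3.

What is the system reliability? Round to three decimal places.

0.992

Parallel (B2, B3, and B4): 1 − (1 − 0.97040)(1 − 0.77790)(1 − 0.74560) = 0.99833
Series (B1 and [0.99833]): 0.87500 × 0.99833 = 0.87354
Parallel ([0.87354] and B5): 1 − (1 − 0.87354)(1 − 0.93600) = 0.992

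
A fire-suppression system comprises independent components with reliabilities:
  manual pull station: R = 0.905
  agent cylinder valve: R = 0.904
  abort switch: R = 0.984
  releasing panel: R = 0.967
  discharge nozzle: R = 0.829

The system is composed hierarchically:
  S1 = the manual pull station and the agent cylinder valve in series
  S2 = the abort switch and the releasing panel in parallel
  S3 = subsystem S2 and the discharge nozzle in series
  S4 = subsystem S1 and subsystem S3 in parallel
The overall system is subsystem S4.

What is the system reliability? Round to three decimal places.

0.969

Series (manual pull station and agent cylinder valve): 0.90500 × 0.90400 = 0.81812
Parallel (abort switch and releasing panel): 1 − (1 − 0.98400)(1 − 0.96700) = 0.99947
Series ([0.99947] and discharge nozzle): 0.99947 × 0.82900 = 0.82856
Parallel ([0.81812] and [0.82856]): 1 − (1 − 0.81812)(1 − 0.82856) = 0.969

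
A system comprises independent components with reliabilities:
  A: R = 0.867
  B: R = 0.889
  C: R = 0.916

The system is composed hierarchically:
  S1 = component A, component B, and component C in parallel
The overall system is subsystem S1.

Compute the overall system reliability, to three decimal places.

0.999

Parallel (A, B, and C): 1 − (1 − 0.86700)(1 − 0.88900)(1 − 0.91600) = 0.999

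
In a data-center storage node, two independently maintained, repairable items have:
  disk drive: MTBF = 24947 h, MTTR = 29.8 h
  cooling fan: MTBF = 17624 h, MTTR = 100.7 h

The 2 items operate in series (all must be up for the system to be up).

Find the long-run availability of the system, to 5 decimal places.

0.99313

A(disk drive) = MTBF/(MTBF+MTTR) = 24947/(24947+29.8) = 0.998807
A(cooling fan) = MTBF/(MTBF+MTTR) = 17624/(17624+100.7) = 0.994319
Series availability: 0.998807 × 0.994319 = 0.99313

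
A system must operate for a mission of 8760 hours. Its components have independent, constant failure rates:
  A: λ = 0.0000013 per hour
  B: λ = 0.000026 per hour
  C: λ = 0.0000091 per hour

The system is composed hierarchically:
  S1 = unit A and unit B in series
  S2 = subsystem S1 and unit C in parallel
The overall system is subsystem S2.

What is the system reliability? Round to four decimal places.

0.9837

R(A) = exp(−0.0000013 × 8760) = 0.988677
R(B) = exp(−0.000026 × 8760) = 0.796315
R(C) = exp(−0.0000091 × 8760) = 0.923379
Series (A and B): 0.988677 × 0.796315 = 0.787298
Parallel ([0.787298] and C): 1 − (1 − 0.787298)(1 − 0.923379) = 0.9837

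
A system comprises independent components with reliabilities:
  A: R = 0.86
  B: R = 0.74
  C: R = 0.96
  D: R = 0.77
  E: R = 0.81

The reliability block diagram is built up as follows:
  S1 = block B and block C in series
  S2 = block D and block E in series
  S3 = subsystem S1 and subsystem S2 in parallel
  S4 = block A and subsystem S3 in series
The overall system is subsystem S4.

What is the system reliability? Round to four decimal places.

Series (B and C): 0.740000 × 0.960000 = 0.710400
Series (D and E): 0.770000 × 0.810000 = 0.623700
Parallel ([0.710400] and [0.623700]): 1 − (1 − 0.710400)(1 − 0.623700) = 0.891024
Series (A and [0.891024]): 0.860000 × 0.891024 = 0.7663

0.7663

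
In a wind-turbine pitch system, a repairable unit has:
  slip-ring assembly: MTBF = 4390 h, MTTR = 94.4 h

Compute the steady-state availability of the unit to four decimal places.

A(slip-ring assembly) = MTBF/(MTBF+MTTR) = 4390/(4390+94.4) = 0.9789

0.9789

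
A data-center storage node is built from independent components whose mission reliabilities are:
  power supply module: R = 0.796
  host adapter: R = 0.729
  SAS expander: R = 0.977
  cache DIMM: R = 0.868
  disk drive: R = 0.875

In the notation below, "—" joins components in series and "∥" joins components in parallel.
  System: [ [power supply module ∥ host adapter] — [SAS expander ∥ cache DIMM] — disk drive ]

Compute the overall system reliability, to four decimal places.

Parallel (power supply module and host adapter): 1 − (1 − 0.796000)(1 − 0.729000) = 0.944716
Parallel (SAS expander and cache DIMM): 1 − (1 − 0.977000)(1 − 0.868000) = 0.996964
Series ([0.944716], [0.996964], and disk drive): 0.944716 × 0.996964 × 0.875000 = 0.8241

0.8241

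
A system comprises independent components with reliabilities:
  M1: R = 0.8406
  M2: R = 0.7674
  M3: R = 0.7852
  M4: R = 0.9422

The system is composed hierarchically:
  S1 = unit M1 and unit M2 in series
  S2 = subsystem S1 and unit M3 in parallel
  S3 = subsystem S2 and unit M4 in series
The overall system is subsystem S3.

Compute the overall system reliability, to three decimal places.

0.870

Series (M1 and M2): 0.84060 × 0.76740 = 0.64508
Parallel ([0.64508] and M3): 1 − (1 − 0.64508)(1 − 0.78520) = 0.92376
Series ([0.92376] and M4): 0.92376 × 0.94220 = 0.870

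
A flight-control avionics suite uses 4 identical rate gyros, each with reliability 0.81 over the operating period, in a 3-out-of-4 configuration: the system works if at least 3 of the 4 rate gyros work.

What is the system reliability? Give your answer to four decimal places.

R = Σ_{i=3}^{4} C(4,i) p^i (1−p)^{4−i} with p = 0.81
C(4,3)·0.81^3·0.19^1 = 0.403895
C(4,4)·0.81^4·0.19^0 = 0.430467
Sum = 0.8344

0.8344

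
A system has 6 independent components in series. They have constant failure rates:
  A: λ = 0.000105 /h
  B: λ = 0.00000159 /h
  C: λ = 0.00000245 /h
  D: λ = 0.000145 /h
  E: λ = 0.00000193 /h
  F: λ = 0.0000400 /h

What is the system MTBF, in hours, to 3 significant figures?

3380

Series of exponential components: λ_sys = Σ λ_i
λ_sys = 0.000105 + 0.00000159 + 0.00000245 + 0.000145 + 0.00000193 + 0.0000400 = 2.9597e-04 /h
MTBF = 1 / λ_sys = 3380 h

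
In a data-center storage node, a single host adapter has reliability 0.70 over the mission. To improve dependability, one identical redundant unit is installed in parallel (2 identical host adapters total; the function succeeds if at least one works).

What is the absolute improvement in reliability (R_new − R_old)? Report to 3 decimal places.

R_before = 0.70
R_after = 1 − (1 − 0.70)^2 = 0.910
ΔR = 0.910 − 0.70 = 0.210

0.210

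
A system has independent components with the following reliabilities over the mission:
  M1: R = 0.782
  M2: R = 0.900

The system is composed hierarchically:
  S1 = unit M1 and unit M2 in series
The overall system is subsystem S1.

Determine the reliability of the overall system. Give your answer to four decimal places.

0.7038

Series (M1 and M2): 0.782000 × 0.900000 = 0.7038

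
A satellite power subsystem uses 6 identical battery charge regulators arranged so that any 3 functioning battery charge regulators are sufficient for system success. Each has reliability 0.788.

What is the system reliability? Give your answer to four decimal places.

R = Σ_{i=3}^{6} C(6,i) p^i (1−p)^{6−i} with p = 0.788
C(6,3)·0.788^3·0.212^3 = 0.093243
C(6,4)·0.788^4·0.212^2 = 0.259937
C(6,5)·0.788^5·0.212^1 = 0.386472
C(6,6)·0.788^6·0.212^0 = 0.239418
Sum = 0.9791

0.9791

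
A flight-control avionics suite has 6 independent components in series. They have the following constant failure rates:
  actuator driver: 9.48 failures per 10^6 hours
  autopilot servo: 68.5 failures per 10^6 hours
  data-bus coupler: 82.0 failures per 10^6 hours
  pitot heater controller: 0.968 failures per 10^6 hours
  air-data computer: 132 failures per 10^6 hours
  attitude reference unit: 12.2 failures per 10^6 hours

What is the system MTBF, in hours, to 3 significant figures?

3280

Series of exponential components: λ_sys = Σ λ_i
λ_sys = 0.00000948 + 0.0000685 + 0.0000820 + 0.000000968 + 0.000132 + 0.0000122 = 3.0515e-04 /h
MTBF = 1 / λ_sys = 3280 h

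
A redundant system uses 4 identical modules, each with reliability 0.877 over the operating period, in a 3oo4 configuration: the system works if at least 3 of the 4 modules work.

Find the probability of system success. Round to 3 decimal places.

0.923

R = Σ_{i=3}^{4} C(4,i) p^i (1−p)^{4−i} with p = 0.877
C(4,3)·0.877^3·0.123^1 = 0.33187
C(4,4)·0.877^4·0.123^0 = 0.59156
Sum = 0.923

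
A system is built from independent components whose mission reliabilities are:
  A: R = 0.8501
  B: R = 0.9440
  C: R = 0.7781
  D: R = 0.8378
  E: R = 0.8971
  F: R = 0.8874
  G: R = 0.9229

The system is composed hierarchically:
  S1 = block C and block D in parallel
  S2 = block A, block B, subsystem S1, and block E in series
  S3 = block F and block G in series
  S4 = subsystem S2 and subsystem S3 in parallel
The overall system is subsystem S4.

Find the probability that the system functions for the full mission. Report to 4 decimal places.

Parallel (C and D): 1 − (1 − 0.778100)(1 − 0.837800) = 0.964008
Series (A, B, [0.964008], and E): 0.850100 × 0.944000 × 0.964008 × 0.897100 = 0.694006
Series (F and G): 0.887400 × 0.922900 = 0.818981
Parallel ([0.694006] and [0.818981]): 1 − (1 − 0.694006)(1 − 0.818981) = 0.9446

0.9446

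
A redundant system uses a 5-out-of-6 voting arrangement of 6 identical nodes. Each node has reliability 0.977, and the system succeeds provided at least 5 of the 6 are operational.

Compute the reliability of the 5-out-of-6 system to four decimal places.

0.9925

R = Σ_{i=5}^{6} C(6,i) p^i (1−p)^{6−i} with p = 0.977
C(6,5)·0.977^5·0.023^1 = 0.122843
C(6,6)·0.977^6·0.023^0 = 0.869696
Sum = 0.9925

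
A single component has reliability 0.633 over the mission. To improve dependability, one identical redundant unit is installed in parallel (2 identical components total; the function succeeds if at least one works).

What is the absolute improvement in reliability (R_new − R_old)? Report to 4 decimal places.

R_before = 0.633
R_after = 1 − (1 − 0.633)^2 = 0.8653
ΔR = 0.8653 − 0.633 = 0.2323

0.2323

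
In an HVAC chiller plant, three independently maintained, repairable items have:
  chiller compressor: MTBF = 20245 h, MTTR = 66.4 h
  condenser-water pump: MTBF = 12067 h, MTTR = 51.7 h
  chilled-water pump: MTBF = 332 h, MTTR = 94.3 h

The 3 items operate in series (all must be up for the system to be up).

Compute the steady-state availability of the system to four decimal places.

0.7729

A(chiller compressor) = MTBF/(MTBF+MTTR) = 20245/(20245+66.4) = 0.996731
A(condenser-water pump) = MTBF/(MTBF+MTTR) = 12067/(12067+51.7) = 0.995734
A(chilled-water pump) = MTBF/(MTBF+MTTR) = 332/(332+94.3) = 0.778794
Series availability: 0.996731 × 0.995734 × 0.778794 = 0.7729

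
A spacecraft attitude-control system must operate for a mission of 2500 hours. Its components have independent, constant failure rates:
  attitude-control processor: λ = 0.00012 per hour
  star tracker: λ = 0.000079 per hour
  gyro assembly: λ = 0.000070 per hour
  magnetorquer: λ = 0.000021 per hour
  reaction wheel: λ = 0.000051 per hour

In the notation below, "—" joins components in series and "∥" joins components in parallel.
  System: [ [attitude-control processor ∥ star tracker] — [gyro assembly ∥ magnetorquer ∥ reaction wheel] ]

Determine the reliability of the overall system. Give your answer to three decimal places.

R(attitude-control processor) = exp(−0.00012 × 2500) = 0.74082
R(star tracker) = exp(−0.000079 × 2500) = 0.82078
R(gyro assembly) = exp(−0.000070 × 2500) = 0.83946
R(magnetorquer) = exp(−0.000021 × 2500) = 0.94885
R(reaction wheel) = exp(−0.000051 × 2500) = 0.88029
Parallel (attitude-control processor and star tracker): 1 − (1 − 0.74082)(1 − 0.82078) = 0.95355
Parallel (gyro assembly, magnetorquer, and reaction wheel): 1 − (1 − 0.83946)(1 − 0.94885)(1 − 0.88029) = 0.99902
Series ([0.95355] and [0.99902]): 0.95355 × 0.99902 = 0.953

0.953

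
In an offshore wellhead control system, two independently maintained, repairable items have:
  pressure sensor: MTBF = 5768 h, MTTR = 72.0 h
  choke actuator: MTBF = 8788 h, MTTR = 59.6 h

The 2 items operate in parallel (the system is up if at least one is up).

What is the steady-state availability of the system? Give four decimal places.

A(pressure sensor) = MTBF/(MTBF+MTTR) = 5768/(5768+72.0) = 0.987671
A(choke actuator) = MTBF/(MTBF+MTTR) = 8788/(8788+59.6) = 0.993264
Parallel availability: 1 − (1 − 0.987671)(1 − 0.993264) = 0.9999

0.9999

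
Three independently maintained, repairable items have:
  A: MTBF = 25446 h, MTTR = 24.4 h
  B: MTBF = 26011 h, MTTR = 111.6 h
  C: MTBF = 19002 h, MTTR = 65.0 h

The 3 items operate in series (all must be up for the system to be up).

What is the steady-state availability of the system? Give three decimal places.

0.991

A(A) = MTBF/(MTBF+MTTR) = 25446/(25446+24.4) = 0.999042
A(B) = MTBF/(MTBF+MTTR) = 26011/(26011+111.6) = 0.995728
A(C) = MTBF/(MTBF+MTTR) = 19002/(19002+65.0) = 0.996591
Series availability: 0.999042 × 0.995728 × 0.996591 = 0.991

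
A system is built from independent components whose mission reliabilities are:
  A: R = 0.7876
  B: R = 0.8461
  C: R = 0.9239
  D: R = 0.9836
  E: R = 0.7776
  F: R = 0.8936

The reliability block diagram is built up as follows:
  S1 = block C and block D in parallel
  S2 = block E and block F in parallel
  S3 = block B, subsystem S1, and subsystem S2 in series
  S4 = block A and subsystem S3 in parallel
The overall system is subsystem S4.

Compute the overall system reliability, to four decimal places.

Parallel (C and D): 1 − (1 − 0.923900)(1 − 0.983600) = 0.998752
Parallel (E and F): 1 − (1 − 0.777600)(1 − 0.893600) = 0.976337
Series (B, [0.998752], and [0.976337]): 0.846100 × 0.998752 × 0.976337 = 0.825048
Parallel (A and [0.825048]): 1 − (1 − 0.787600)(1 − 0.825048) = 0.9628

0.9628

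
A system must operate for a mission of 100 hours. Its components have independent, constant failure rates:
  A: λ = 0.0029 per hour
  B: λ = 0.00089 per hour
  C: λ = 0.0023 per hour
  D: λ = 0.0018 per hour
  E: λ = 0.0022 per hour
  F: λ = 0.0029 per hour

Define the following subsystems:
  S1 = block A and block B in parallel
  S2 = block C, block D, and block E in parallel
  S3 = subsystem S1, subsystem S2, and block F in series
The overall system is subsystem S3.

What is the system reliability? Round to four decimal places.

0.7273

R(A) = exp(−0.0029 × 100) = 0.748264
R(B) = exp(−0.00089 × 100) = 0.914846
R(C) = exp(−0.0023 × 100) = 0.794534
R(D) = exp(−0.0018 × 100) = 0.835270
R(E) = exp(−0.0022 × 100) = 0.802519
R(F) = exp(−0.0029 × 100) = 0.748264
Parallel (A and B): 1 − (1 − 0.748264)(1 − 0.914846) = 0.978564
Parallel (C, D, and E): 1 − (1 − 0.794534)(1 − 0.835270)(1 − 0.802519) = 0.993316
Series ([0.978564], [0.993316], and F): 0.978564 × 0.993316 × 0.748264 = 0.7273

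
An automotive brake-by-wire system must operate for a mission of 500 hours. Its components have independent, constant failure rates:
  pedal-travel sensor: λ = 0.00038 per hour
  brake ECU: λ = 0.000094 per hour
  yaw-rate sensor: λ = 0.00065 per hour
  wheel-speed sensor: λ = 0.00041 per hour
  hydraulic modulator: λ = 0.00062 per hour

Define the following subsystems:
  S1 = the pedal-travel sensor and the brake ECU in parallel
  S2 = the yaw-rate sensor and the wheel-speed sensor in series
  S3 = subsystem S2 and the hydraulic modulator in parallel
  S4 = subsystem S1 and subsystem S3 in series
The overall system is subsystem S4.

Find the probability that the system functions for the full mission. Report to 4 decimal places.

R(pedal-travel sensor) = exp(−0.00038 × 500) = 0.826959
R(brake ECU) = exp(−0.000094 × 500) = 0.954087
R(yaw-rate sensor) = exp(−0.00065 × 500) = 0.722527
R(wheel-speed sensor) = exp(−0.00041 × 500) = 0.814647
R(hydraulic modulator) = exp(−0.00062 × 500) = 0.733447
Parallel (pedal-travel sensor and brake ECU): 1 − (1 − 0.826959)(1 − 0.954087) = 0.992055
Series (yaw-rate sensor and wheel-speed sensor): 0.722527 × 0.814647 = 0.588604
Parallel ([0.588604] and hydraulic modulator): 1 − (1 − 0.588604)(1 − 0.733447) = 0.890341
Series ([0.992055] and [0.890341]): 0.992055 × 0.890341 = 0.8833

0.8833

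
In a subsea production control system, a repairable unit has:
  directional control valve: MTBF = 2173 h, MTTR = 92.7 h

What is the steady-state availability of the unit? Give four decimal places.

A(directional control valve) = MTBF/(MTBF+MTTR) = 2173/(2173+92.7) = 0.9591

0.9591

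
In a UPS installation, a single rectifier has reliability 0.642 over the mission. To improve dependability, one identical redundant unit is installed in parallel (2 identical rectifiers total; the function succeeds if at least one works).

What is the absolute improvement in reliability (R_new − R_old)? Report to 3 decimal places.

0.230

R_before = 0.642
R_after = 1 − (1 − 0.642)^2 = 0.872
ΔR = 0.872 − 0.642 = 0.230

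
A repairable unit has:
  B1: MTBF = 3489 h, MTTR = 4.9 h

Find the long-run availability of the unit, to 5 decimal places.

0.99860

A(B1) = MTBF/(MTBF+MTTR) = 3489/(3489+4.9) = 0.99860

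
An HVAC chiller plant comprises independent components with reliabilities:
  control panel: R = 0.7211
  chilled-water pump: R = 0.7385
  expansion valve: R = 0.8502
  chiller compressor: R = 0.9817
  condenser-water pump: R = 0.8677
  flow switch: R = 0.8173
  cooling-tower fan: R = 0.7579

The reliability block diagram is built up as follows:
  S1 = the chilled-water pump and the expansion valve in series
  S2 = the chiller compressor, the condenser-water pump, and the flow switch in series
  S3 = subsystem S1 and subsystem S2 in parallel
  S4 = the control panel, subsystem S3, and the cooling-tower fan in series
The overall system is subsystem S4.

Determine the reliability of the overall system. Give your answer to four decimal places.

Series (chilled-water pump and expansion valve): 0.738500 × 0.850200 = 0.627873
Series (chiller compressor, condenser-water pump, and flow switch): 0.981700 × 0.867700 × 0.817300 = 0.696193
Parallel ([0.627873] and [0.696193]): 1 − (1 − 0.627873)(1 − 0.696193) = 0.886945
Series (control panel, [0.886945], and cooling-tower fan): 0.721100 × 0.886945 × 0.757900 = 0.4847

0.4847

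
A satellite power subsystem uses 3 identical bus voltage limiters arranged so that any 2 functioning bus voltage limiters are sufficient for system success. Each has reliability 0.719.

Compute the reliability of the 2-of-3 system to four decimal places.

0.8075

R = Σ_{i=2}^{3} C(3,i) p^i (1−p)^{3−i} with p = 0.719
C(3,2)·0.719^2·0.281^1 = 0.435798
C(3,3)·0.719^3·0.281^0 = 0.371695
Sum = 0.8075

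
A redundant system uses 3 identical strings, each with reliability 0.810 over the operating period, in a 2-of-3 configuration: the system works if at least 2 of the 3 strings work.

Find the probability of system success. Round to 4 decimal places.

R = Σ_{i=2}^{3} C(3,i) p^i (1−p)^{3−i} with p = 0.810
C(3,2)·0.810^2·0.190^1 = 0.373977
C(3,3)·0.810^3·0.190^0 = 0.531441
Sum = 0.9054

0.9054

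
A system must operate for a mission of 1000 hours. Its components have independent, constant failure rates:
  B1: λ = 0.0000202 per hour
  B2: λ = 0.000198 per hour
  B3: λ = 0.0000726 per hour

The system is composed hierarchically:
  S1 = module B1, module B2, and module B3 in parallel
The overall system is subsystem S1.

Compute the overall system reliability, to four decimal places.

0.9997

R(B1) = exp(−0.0000202 × 1000) = 0.980003
R(B2) = exp(−0.000198 × 1000) = 0.820370
R(B3) = exp(−0.0000726 × 1000) = 0.929973
Parallel (B1, B2, and B3): 1 − (1 − 0.980003)(1 − 0.820370)(1 − 0.929973) = 0.9997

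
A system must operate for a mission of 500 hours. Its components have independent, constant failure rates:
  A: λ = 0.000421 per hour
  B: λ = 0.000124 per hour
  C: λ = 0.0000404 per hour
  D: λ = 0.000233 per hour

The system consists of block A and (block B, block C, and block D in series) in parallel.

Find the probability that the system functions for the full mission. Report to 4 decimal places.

0.9658

R(A) = exp(−0.000421 × 500) = 0.810179
R(B) = exp(−0.000124 × 500) = 0.939883
R(C) = exp(−0.0000404 × 500) = 0.980003
R(D) = exp(−0.000233 × 500) = 0.890030
Series (B, C, and D): 0.939883 × 0.980003 × 0.890030 = 0.819796
Parallel (A and [0.819796]): 1 − (1 − 0.810179)(1 − 0.819796) = 0.9658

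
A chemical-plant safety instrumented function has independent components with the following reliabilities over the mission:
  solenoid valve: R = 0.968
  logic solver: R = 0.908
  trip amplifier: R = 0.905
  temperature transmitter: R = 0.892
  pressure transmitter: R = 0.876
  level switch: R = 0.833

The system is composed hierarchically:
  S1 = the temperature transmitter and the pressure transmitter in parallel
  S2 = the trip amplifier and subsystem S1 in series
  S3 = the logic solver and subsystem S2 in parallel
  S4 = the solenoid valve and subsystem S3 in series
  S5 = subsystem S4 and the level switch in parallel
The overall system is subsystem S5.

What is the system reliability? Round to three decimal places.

0.993

Parallel (temperature transmitter and pressure transmitter): 1 − (1 − 0.89200)(1 − 0.87600) = 0.98661
Series (trip amplifier and [0.98661]): 0.90500 × 0.98661 = 0.89288
Parallel (logic solver and [0.89288]): 1 − (1 − 0.90800)(1 − 0.89288) = 0.99014
Series (solenoid valve and [0.99014]): 0.96800 × 0.99014 = 0.95846
Parallel ([0.95846] and level switch): 1 − (1 − 0.95846)(1 − 0.83300) = 0.993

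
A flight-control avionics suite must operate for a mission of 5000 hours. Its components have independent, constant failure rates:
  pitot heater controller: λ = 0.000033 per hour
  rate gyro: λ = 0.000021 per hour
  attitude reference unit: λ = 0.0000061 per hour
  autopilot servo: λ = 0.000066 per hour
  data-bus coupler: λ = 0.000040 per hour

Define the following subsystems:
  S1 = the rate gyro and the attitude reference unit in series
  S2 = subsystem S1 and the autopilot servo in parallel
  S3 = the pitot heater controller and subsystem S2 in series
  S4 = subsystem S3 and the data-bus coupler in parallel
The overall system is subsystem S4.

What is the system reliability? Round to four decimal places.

0.9670

R(pitot heater controller) = exp(−0.000033 × 5000) = 0.847894
R(rate gyro) = exp(−0.000021 × 5000) = 0.900325
R(attitude reference unit) = exp(−0.0000061 × 5000) = 0.969960
R(autopilot servo) = exp(−0.000066 × 5000) = 0.718924
R(data-bus coupler) = exp(−0.000040 × 5000) = 0.818731
Series (rate gyro and attitude reference unit): 0.900325 × 0.969960 = 0.873279
Parallel ([0.873279] and autopilot servo): 1 − (1 − 0.873279)(1 − 0.718924) = 0.964382
Series (pitot heater controller and [0.964382]): 0.847894 × 0.964382 = 0.817694
Parallel ([0.817694] and data-bus coupler): 1 − (1 − 0.817694)(1 − 0.818731) = 0.9670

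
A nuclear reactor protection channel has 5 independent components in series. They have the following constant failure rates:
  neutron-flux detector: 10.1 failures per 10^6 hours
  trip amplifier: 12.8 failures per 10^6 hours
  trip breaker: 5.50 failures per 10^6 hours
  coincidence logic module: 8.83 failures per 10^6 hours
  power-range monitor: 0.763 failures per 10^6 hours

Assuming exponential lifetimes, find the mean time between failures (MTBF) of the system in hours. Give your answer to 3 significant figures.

Series of exponential components: λ_sys = Σ λ_i
λ_sys = 0.0000101 + 0.0000128 + 0.00000550 + 0.00000883 + 0.000000763 = 3.7993e-05 /h
MTBF = 1 / λ_sys = 26300 h

26300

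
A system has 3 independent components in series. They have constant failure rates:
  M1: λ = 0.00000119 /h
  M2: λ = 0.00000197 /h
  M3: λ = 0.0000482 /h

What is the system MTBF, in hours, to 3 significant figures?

Series of exponential components: λ_sys = Σ λ_i
λ_sys = 0.00000119 + 0.00000197 + 0.0000482 = 5.1360e-05 /h
MTBF = 1 / λ_sys = 19500 h

19500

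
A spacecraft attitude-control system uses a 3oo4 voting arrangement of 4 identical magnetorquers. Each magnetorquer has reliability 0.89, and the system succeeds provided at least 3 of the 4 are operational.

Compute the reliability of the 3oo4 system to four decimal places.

R = Σ_{i=3}^{4} C(4,i) p^i (1−p)^{4−i} with p = 0.89
C(4,3)·0.89^3·0.11^1 = 0.310186
C(4,4)·0.89^4·0.11^0 = 0.627422
Sum = 0.9376

0.9376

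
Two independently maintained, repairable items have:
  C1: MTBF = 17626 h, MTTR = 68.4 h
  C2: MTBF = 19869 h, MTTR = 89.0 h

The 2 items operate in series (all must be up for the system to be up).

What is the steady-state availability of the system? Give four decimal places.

A(C1) = MTBF/(MTBF+MTTR) = 17626/(17626+68.4) = 0.996134
A(C2) = MTBF/(MTBF+MTTR) = 19869/(19869+89.0) = 0.995541
Series availability: 0.996134 × 0.995541 = 0.9917

0.9917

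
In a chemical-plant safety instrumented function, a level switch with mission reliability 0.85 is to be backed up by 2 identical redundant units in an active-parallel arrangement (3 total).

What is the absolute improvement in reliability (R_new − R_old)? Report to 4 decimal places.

R_before = 0.85
R_after = 1 − (1 − 0.85)^3 = 0.9966
ΔR = 0.9966 − 0.85 = 0.1466

0.1466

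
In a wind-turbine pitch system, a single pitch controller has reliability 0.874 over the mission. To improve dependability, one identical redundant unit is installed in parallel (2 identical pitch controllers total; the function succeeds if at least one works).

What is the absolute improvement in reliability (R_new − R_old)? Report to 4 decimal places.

0.1101

R_before = 0.874
R_after = 1 − (1 − 0.874)^2 = 0.9841
ΔR = 0.9841 − 0.874 = 0.1101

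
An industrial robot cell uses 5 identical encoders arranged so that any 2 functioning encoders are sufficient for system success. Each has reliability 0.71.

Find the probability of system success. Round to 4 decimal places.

0.9728

R = Σ_{i=2}^{5} C(5,i) p^i (1−p)^{5−i} with p = 0.71
C(5,2)·0.71^2·0.29^3 = 0.122945
C(5,3)·0.71^3·0.29^2 = 0.301003
C(5,4)·0.71^4·0.29^1 = 0.368469
C(5,5)·0.71^5·0.29^0 = 0.180423
Sum = 0.9728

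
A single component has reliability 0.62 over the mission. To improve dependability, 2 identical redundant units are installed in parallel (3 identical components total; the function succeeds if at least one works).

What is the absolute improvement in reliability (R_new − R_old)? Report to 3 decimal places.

0.325

R_before = 0.62
R_after = 1 − (1 − 0.62)^3 = 0.945
ΔR = 0.945 − 0.62 = 0.325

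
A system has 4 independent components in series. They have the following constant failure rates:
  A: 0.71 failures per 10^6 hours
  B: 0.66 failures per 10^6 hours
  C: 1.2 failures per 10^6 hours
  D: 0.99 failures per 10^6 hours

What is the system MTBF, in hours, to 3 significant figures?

281000

Series of exponential components: λ_sys = Σ λ_i
λ_sys = 0.00000071 + 0.00000066 + 0.0000012 + 0.00000099 = 3.5600e-06 /h
MTBF = 1 / λ_sys = 281000 h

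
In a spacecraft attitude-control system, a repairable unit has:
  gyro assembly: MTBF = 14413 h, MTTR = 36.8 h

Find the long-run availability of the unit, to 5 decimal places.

0.99745

A(gyro assembly) = MTBF/(MTBF+MTTR) = 14413/(14413+36.8) = 0.99745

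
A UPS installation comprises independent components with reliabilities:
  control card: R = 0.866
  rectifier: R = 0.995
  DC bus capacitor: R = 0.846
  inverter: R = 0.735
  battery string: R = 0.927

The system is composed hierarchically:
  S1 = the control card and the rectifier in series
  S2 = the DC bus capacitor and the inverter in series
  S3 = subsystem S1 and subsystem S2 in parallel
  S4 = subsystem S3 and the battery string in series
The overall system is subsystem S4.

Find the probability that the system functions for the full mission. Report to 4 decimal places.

Series (control card and rectifier): 0.866000 × 0.995000 = 0.861670
Series (DC bus capacitor and inverter): 0.846000 × 0.735000 = 0.621810
Parallel ([0.861670] and [0.621810]): 1 − (1 − 0.861670)(1 − 0.621810) = 0.947685
Series ([0.947685] and battery string): 0.947685 × 0.927000 = 0.8785

0.8785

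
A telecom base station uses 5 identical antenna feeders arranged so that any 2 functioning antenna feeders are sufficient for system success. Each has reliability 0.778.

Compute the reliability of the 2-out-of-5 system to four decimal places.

R = Σ_{i=2}^{5} C(5,i) p^i (1−p)^{5−i} with p = 0.778
C(5,2)·0.778^2·0.222^3 = 0.066224
C(5,3)·0.778^3·0.222^2 = 0.232084
C(5,4)·0.778^4·0.222^1 = 0.406669
C(5,5)·0.778^5·0.222^0 = 0.285035
Sum = 0.9900

0.9900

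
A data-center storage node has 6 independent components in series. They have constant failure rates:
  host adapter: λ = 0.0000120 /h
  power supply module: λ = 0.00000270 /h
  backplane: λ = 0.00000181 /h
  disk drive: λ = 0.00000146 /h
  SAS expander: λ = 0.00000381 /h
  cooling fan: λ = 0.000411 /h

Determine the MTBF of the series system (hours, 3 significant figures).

2310

Series of exponential components: λ_sys = Σ λ_i
λ_sys = 0.0000120 + 0.00000270 + 0.00000181 + 0.00000146 + 0.00000381 + 0.000411 = 4.3278e-04 /h
MTBF = 1 / λ_sys = 2310 h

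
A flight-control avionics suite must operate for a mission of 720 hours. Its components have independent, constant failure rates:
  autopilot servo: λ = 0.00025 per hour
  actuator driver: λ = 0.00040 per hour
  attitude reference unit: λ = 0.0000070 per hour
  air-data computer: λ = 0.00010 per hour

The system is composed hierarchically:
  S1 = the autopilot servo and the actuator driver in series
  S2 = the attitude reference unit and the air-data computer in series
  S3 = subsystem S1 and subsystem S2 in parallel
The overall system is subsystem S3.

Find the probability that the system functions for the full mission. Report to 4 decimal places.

R(autopilot servo) = exp(−0.00025 × 720) = 0.835270
R(actuator driver) = exp(−0.00040 × 720) = 0.749762
R(attitude reference unit) = exp(−0.0000070 × 720) = 0.994973
R(air-data computer) = exp(−0.00010 × 720) = 0.930531
Series (autopilot servo and actuator driver): 0.835270 × 0.749762 = 0.626254
Series (attitude reference unit and air-data computer): 0.994973 × 0.930531 = 0.925853
Parallel ([0.626254] and [0.925853]): 1 − (1 − 0.626254)(1 − 0.925853) = 0.9723

0.9723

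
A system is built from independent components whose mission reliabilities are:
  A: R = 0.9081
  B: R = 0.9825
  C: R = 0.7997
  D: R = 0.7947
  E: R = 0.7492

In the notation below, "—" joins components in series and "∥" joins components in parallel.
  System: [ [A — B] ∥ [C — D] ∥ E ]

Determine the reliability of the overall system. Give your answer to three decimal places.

Series (A and B): 0.90810 × 0.98250 = 0.89221
Series (C and D): 0.79970 × 0.79470 = 0.63552
Parallel ([0.89221], [0.63552], and E): 1 − (1 − 0.89221)(1 − 0.63552)(1 − 0.74920) = 0.990

0.990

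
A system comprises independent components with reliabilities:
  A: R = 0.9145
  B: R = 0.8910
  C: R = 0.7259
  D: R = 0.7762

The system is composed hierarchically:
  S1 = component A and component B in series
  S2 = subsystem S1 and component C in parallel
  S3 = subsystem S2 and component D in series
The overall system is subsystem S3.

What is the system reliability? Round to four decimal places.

Series (A and B): 0.914500 × 0.891000 = 0.814820
Parallel ([0.814820] and C): 1 − (1 − 0.814820)(1 − 0.725900) = 0.949242
Series ([0.949242] and D): 0.949242 × 0.776200 = 0.7368

0.7368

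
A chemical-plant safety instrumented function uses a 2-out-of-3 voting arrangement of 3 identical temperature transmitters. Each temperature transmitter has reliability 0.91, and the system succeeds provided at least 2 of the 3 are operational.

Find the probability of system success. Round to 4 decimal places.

R = Σ_{i=2}^{3} C(3,i) p^i (1−p)^{3−i} with p = 0.91
C(3,2)·0.91^2·0.09^1 = 0.223587
C(3,3)·0.91^3·0.09^0 = 0.753571
Sum = 0.9772

0.9772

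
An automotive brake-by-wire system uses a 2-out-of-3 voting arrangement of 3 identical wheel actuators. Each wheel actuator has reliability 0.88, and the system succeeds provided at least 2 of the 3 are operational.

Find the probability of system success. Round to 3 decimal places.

R = Σ_{i=2}^{3} C(3,i) p^i (1−p)^{3−i} with p = 0.88
C(3,2)·0.88^2·0.12^1 = 0.27878
C(3,3)·0.88^3·0.12^0 = 0.68147
Sum = 0.960

0.960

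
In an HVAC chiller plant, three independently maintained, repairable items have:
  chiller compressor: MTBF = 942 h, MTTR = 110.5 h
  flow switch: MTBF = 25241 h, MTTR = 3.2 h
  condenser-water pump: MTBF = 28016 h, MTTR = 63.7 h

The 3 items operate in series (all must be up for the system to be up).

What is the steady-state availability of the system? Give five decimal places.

0.89287

A(chiller compressor) = MTBF/(MTBF+MTTR) = 942/(942+110.5) = 0.895012
A(flow switch) = MTBF/(MTBF+MTTR) = 25241/(25241+3.2) = 0.999873
A(condenser-water pump) = MTBF/(MTBF+MTTR) = 28016/(28016+63.7) = 0.997731
Series availability: 0.895012 × 0.999873 × 0.997731 = 0.89287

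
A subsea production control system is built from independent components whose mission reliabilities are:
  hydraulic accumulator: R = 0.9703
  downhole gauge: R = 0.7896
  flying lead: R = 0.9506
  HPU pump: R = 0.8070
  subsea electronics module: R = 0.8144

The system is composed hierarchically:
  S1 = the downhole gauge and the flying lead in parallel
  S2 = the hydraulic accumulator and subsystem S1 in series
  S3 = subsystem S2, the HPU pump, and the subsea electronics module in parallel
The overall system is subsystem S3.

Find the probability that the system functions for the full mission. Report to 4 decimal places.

0.9986

Parallel (downhole gauge and flying lead): 1 − (1 − 0.789600)(1 − 0.950600) = 0.989606
Series (hydraulic accumulator and [0.989606]): 0.970300 × 0.989606 = 0.960215
Parallel ([0.960215], HPU pump, and subsea electronics module): 1 − (1 − 0.960215)(1 − 0.807000)(1 − 0.814400) = 0.9986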